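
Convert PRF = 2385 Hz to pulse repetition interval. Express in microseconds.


PRI = 1/2385 = 0.0004192872 s = 419.3 us

419.3 us


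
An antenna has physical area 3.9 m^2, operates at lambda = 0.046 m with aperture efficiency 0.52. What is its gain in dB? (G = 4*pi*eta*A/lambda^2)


G_linear = 4*pi*0.52*3.9/0.046^2 = 12043.76
G_dB = 10*log10(12043.76) = 40.8 dB

40.8 dB


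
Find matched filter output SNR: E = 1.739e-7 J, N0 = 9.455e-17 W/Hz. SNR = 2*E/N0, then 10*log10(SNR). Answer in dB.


SNR_lin = 2 * 1.739e-7 / 9.455e-17 = 3.678e9
SNR_dB = 10*log10(3.678e9) = 95.7 dB

95.7 dB


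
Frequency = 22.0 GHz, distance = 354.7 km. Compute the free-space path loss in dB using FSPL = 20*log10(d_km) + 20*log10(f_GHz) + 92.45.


20*log10(354.7) = 51.0
20*log10(22.0) = 26.85
FSPL = 170.3 dB

170.3 dB


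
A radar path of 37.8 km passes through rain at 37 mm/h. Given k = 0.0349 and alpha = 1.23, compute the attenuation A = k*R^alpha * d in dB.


gamma = 0.0349 * 37^1.23 = 2.962876 dB/km
A = 2.962876 * 37.8 = 112.0 dB

112.0 dB


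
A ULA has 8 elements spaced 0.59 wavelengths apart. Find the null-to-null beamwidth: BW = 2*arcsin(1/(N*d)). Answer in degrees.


1/(N*d) = 1/(8*0.59) = 0.211864
BW = 2*arcsin(0.211864) = 24.5 degrees

24.5 degrees


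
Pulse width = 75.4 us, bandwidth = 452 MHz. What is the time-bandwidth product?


TBP = 75.4 * 452 = 34080.8

34080.8


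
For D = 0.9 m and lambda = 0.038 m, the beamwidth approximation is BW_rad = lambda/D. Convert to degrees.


BW_rad = 0.038 / 0.9 = 0.042222
BW_deg = 2.42 degrees

2.42 degrees


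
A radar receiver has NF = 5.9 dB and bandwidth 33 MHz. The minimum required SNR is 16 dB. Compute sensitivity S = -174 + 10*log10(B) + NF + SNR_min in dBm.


10*log10(33000000.0) = 75.19
S = -174 + 75.19 + 5.9 + 16 = -76.9 dBm

-76.9 dBm


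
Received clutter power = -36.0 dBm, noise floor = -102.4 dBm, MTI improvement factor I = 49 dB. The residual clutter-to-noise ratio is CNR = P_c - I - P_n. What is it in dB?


CNR = -36.0 - 49 - (-102.4) = 17.4 dB

17.4 dB


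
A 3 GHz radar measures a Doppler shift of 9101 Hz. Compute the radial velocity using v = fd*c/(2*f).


v = 9101 * 3e8 / (2 * 3000000000.0) = 455.1 m/s

455.1 m/s


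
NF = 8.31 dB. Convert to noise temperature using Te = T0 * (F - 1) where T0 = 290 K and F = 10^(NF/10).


NF_lin = 10^(8.31/10) = 6.776415
Te = 290 * (6.776415 - 1) = 1675.2 K

1675.2 K


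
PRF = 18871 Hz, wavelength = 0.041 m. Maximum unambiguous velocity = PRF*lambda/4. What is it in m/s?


V_ua = 18871 * 0.041 / 4 = 193.4 m/s

193.4 m/s


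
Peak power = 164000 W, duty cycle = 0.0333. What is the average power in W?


P_avg = 164000 * 0.0333 = 5461.2 W

5461.2 W


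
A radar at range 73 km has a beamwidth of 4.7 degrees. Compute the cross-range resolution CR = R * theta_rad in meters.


BW_rad = 0.082030475
CR = 73000 * 0.082030475 = 5988.2 m

5988.2 m


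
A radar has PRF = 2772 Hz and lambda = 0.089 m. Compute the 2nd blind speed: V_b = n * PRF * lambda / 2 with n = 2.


V_blind = 2 * 2772 * 0.089 / 2 = 246.7 m/s

246.7 m/s


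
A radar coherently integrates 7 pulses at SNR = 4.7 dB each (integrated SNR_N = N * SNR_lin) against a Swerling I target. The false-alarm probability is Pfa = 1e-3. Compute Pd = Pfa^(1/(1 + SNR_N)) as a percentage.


SNR_lin = 10^(4.7/10) = 2.95121
SNR_N = 7 * 2.95121 = 20.65847
1/(1 + SNR_N) = 1/21.65847 = 0.0461713
Pd = (1e-3)^0.0461713 = 0.72692
Pd = 72.7%

72.7%


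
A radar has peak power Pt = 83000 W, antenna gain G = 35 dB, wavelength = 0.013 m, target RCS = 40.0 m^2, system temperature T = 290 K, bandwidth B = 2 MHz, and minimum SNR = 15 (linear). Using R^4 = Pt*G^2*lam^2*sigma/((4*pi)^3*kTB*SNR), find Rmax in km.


G_lin = 10^(35/10) = 3162.27766
R^4 = 83000 * 3162.27766^2 * 0.013^2 * 40.0 / ((4*pi)^3 * 1.38e-23 * 290 * 2000000.0 * 15)
R^4 = 2.35503e19 m^4
R_max = (2.35503e19)^(1/4) = 69662.5 m = 69.7 km

69.7 km


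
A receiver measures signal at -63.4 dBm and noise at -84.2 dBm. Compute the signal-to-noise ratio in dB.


SNR = -63.4 - (-84.2) = 20.8 dB

20.8 dB


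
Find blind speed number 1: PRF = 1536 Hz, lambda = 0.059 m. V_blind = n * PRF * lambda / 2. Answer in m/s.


V_blind = 1 * 1536 * 0.059 / 2 = 45.3 m/s

45.3 m/s


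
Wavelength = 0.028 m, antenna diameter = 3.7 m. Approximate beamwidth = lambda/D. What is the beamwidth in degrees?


BW_rad = 0.028 / 3.7 = 0.007568
BW_deg = 0.43 degrees

0.43 degrees


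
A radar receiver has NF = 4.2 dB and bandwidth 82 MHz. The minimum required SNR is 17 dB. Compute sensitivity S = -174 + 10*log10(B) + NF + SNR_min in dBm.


10*log10(82000000.0) = 79.14
S = -174 + 79.14 + 4.2 + 17 = -73.7 dBm

-73.7 dBm


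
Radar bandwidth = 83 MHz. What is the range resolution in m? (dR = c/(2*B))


dR = 3e8 / (2 * 83000000.0) = 1.81 m

1.81 m


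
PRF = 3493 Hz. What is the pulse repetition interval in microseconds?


PRI = 1/3493 = 0.0002862869 s = 286.3 us

286.3 us


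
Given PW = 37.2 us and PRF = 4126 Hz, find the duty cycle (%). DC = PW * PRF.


DC = 37.2e-6 * 4126 * 100 = 15.35%

15.35%


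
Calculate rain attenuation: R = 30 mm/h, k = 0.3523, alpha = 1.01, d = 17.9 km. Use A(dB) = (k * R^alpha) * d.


gamma = 0.3523 * 30^1.01 = 10.934656 dB/km
A = 10.934656 * 17.9 = 195.73 dB

195.73 dB


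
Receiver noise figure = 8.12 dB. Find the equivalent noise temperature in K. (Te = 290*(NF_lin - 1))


NF_lin = 10^(8.12/10) = 6.486344
Te = 290 * (6.486344 - 1) = 1591.0 K

1591.0 K


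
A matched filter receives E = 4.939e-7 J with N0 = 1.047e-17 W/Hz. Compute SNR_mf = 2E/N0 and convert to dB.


SNR_lin = 2 * 4.939e-7 / 1.047e-17 = 9.435e10
SNR_dB = 10*log10(9.435e10) = 109.7 dB

109.7 dB


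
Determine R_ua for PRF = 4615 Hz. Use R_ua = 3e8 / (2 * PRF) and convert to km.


R_ua = 3e8 / (2 * 4615) = 32502.7 m = 32.5 km

32.5 km


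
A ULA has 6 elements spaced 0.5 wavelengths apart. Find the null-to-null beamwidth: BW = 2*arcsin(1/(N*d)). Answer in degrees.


1/(N*d) = 1/(6*0.5) = 0.333333
BW = 2*arcsin(0.333333) = 38.9 degrees

38.9 degrees


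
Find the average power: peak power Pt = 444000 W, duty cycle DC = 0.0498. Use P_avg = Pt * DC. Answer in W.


P_avg = 444000 * 0.0498 = 22111.2 W

22111.2 W


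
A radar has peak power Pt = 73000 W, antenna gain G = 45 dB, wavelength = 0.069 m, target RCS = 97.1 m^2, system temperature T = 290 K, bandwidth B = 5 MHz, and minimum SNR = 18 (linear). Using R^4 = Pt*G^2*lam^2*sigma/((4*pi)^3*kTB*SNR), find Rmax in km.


G_lin = 10^(45/10) = 31622.776602
R^4 = 73000 * 31622.776602^2 * 0.069^2 * 97.1 / ((4*pi)^3 * 1.38e-23 * 290 * 5000000.0 * 18)
R^4 = 4.72162e22 m^4
R_max = (4.72162e22)^(1/4) = 466146.9 m = 466.1 km

466.1 km


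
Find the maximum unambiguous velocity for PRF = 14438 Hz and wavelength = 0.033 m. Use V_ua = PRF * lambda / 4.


V_ua = 14438 * 0.033 / 4 = 119.1 m/s

119.1 m/s


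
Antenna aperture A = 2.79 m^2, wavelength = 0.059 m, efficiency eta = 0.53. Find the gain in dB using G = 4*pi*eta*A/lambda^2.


G_linear = 4*pi*0.53*2.79/0.059^2 = 5338.09
G_dB = 10*log10(5338.09) = 37.3 dB

37.3 dB


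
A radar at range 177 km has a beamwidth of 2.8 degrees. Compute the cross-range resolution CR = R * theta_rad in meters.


BW_rad = 0.048869219
CR = 177000 * 0.048869219 = 8649.9 m

8649.9 m


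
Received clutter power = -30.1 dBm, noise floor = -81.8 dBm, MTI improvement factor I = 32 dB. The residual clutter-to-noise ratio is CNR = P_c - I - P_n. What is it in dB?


CNR = -30.1 - 32 - (-81.8) = 19.7 dB

19.7 dB


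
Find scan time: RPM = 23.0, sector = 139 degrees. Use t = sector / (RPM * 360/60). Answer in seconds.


t = 139 / (23.0 * 360) * 60 = 1.01 s

1.01 s


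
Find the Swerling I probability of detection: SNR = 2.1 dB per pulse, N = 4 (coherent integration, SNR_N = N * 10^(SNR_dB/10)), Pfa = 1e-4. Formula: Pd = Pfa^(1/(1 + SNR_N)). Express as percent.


SNR_lin = 10^(2.1/10) = 1.62181
SNR_N = 4 * 1.62181 = 6.48724
1/(1 + SNR_N) = 1/7.48724 = 0.1335606
Pd = (1e-4)^0.1335606 = 0.29225
Pd = 29.2%

29.2%


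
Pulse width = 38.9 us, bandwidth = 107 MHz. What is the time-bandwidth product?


TBP = 38.9 * 107 = 4162.3

4162.3


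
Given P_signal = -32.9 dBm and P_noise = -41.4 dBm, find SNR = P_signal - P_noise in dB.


SNR = -32.9 - (-41.4) = 8.5 dB

8.5 dB


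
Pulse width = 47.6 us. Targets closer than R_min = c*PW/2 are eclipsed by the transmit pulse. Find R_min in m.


R_min = 3e8 * 47.6e-6 / 2 = 7140.0 m

7140.0 m


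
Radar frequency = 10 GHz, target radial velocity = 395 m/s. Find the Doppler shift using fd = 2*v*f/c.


fd = 2 * 395 * 10000000000.0 / 3e8 = 26333.3 Hz

26333.3 Hz


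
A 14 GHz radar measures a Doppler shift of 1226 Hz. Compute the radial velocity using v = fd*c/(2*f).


v = 1226 * 3e8 / (2 * 14000000000.0) = 13.1 m/s

13.1 m/s


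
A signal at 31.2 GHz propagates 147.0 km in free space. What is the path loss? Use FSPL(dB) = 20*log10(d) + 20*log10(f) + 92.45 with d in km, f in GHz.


20*log10(147.0) = 43.35
20*log10(31.2) = 29.88
FSPL = 165.7 dB

165.7 dB


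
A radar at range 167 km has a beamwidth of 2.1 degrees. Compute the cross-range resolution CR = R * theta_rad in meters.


BW_rad = 0.036651914
CR = 167000 * 0.036651914 = 6120.9 m

6120.9 m


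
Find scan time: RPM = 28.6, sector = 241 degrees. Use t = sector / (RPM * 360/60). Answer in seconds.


t = 241 / (28.6 * 360) * 60 = 1.4 s

1.4 s


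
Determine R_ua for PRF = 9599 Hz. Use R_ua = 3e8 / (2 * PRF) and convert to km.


R_ua = 3e8 / (2 * 9599) = 15626.6 m = 15.6 km

15.6 km


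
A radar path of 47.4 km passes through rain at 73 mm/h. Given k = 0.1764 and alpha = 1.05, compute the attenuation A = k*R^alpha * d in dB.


gamma = 0.1764 * 73^1.05 = 15.958335 dB/km
A = 15.958335 * 47.4 = 756.43 dB

756.43 dB


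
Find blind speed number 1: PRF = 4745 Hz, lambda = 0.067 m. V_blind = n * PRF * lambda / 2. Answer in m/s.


V_blind = 1 * 4745 * 0.067 / 2 = 159.0 m/s

159.0 m/s


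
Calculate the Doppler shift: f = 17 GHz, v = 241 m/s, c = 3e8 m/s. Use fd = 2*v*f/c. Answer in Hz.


fd = 2 * 241 * 17000000000.0 / 3e8 = 27313.3 Hz

27313.3 Hz


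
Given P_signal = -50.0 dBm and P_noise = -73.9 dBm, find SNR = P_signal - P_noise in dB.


SNR = -50.0 - (-73.9) = 23.9 dB

23.9 dB


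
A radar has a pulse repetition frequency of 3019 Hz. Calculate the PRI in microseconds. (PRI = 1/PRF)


PRI = 1/3019 = 0.0003312355 s = 331.2 us

331.2 us


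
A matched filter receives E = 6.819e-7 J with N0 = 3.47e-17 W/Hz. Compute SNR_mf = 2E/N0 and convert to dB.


SNR_lin = 2 * 6.819e-7 / 3.47e-17 = 3.93e10
SNR_dB = 10*log10(3.93e10) = 105.9 dB

105.9 dB


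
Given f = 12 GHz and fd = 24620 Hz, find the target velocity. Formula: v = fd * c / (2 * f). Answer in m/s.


v = 24620 * 3e8 / (2 * 12000000000.0) = 307.8 m/s

307.8 m/s


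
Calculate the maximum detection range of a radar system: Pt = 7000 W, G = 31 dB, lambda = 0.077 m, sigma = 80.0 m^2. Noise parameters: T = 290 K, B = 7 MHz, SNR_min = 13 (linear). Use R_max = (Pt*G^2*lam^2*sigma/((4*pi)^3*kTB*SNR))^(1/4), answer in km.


G_lin = 10^(31/10) = 1258.925412
R^4 = 7000 * 1258.925412^2 * 0.077^2 * 80.0 / ((4*pi)^3 * 1.38e-23 * 290 * 7000000.0 * 13)
R^4 = 7.28151e18 m^4
R_max = (7.28151e18)^(1/4) = 51946.4 m = 51.9 km

51.9 km


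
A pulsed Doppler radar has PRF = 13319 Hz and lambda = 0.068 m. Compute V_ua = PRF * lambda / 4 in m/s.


V_ua = 13319 * 0.068 / 4 = 226.4 m/s

226.4 m/s


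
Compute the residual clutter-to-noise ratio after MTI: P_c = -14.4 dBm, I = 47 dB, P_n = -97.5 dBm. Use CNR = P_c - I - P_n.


CNR = -14.4 - 47 - (-97.5) = 36.1 dB

36.1 dB


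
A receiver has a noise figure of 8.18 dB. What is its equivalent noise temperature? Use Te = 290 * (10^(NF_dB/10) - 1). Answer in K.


NF_lin = 10^(8.18/10) = 6.576578
Te = 290 * (6.576578 - 1) = 1617.2 K

1617.2 K


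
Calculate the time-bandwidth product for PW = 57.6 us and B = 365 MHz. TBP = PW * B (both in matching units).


TBP = 57.6 * 365 = 21024.0

21024.0


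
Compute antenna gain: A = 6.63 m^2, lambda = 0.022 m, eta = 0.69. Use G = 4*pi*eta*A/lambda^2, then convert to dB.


G_linear = 4*pi*0.69*6.63/0.022^2 = 118775.57
G_dB = 10*log10(118775.57) = 50.7 dB

50.7 dB


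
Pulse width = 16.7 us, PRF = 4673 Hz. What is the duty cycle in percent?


DC = 16.7e-6 * 4673 * 100 = 7.8%

7.8%


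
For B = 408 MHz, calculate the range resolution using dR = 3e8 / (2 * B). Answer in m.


dR = 3e8 / (2 * 408000000.0) = 0.37 m

0.37 m


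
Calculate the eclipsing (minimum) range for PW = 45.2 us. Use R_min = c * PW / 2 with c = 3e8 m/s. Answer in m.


R_min = 3e8 * 45.2e-6 / 2 = 6780.0 m

6780.0 m


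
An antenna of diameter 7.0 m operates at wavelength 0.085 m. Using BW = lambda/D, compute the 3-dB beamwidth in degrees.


BW_rad = 0.085 / 7.0 = 0.012143
BW_deg = 0.7 degrees

0.7 degrees


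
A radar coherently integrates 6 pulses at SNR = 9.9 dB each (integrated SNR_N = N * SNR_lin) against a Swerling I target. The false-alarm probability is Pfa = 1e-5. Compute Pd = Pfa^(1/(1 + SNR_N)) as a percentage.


SNR_lin = 10^(9.9/10) = 9.77237
SNR_N = 6 * 9.77237 = 58.63422
1/(1 + SNR_N) = 1/59.63422 = 0.0167689
Pd = (1e-5)^0.0167689 = 0.82443
Pd = 82.4%

82.4%


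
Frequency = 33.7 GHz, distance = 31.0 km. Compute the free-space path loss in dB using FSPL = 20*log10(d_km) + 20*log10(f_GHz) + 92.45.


20*log10(31.0) = 29.83
20*log10(33.7) = 30.55
FSPL = 152.8 dB

152.8 dB


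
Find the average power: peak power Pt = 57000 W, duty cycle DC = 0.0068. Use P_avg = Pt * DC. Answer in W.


P_avg = 57000 * 0.0068 = 387.6 W

387.6 W


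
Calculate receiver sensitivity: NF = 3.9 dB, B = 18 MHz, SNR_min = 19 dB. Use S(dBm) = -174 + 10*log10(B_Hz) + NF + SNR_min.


10*log10(18000000.0) = 72.55
S = -174 + 72.55 + 3.9 + 19 = -78.5 dBm

-78.5 dBm


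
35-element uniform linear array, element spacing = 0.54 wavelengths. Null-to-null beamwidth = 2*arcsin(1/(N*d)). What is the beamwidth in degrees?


1/(N*d) = 1/(35*0.54) = 0.05291
BW = 2*arcsin(0.05291) = 6.1 degrees

6.1 degrees


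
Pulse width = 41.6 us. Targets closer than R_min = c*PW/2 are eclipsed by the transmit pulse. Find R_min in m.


R_min = 3e8 * 41.6e-6 / 2 = 6240.0 m

6240.0 m


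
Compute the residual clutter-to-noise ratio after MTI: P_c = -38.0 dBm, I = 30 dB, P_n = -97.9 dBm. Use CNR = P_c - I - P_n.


CNR = -38.0 - 30 - (-97.9) = 29.9 dB

29.9 dB


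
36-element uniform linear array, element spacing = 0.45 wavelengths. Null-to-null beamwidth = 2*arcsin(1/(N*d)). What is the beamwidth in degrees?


1/(N*d) = 1/(36*0.45) = 0.061728
BW = 2*arcsin(0.061728) = 7.1 degrees

7.1 degrees


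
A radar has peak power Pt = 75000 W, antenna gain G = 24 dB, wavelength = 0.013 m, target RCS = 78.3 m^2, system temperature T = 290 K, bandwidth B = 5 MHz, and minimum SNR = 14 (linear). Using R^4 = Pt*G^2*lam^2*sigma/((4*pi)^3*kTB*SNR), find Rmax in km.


G_lin = 10^(24/10) = 251.188643
R^4 = 75000 * 251.188643^2 * 0.013^2 * 78.3 / ((4*pi)^3 * 1.38e-23 * 290 * 5000000.0 * 14)
R^4 = 1.12643e17 m^4
R_max = (1.12643e17)^(1/4) = 18320.0 m = 18.3 km

18.3 km


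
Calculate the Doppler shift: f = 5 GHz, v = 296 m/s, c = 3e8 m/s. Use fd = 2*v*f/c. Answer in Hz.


fd = 2 * 296 * 5000000000.0 / 3e8 = 9866.7 Hz

9866.7 Hz


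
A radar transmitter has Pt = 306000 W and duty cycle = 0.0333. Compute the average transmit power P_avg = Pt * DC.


P_avg = 306000 * 0.0333 = 10189.8 W

10189.8 W


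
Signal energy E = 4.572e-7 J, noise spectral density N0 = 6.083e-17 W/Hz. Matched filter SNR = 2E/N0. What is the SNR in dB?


SNR_lin = 2 * 4.572e-7 / 6.083e-17 = 1.503e10
SNR_dB = 10*log10(1.503e10) = 101.8 dB

101.8 dB


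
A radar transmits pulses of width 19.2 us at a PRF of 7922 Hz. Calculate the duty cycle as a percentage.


DC = 19.2e-6 * 7922 * 100 = 15.21%

15.21%


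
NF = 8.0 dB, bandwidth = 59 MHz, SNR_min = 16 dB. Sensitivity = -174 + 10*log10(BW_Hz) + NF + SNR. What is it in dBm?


10*log10(59000000.0) = 77.71
S = -174 + 77.71 + 8.0 + 16 = -72.3 dBm

-72.3 dBm


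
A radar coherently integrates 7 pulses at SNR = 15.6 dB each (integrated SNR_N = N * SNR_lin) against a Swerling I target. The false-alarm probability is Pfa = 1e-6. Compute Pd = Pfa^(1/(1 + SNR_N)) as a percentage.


SNR_lin = 10^(15.6/10) = 36.30781
SNR_N = 7 * 36.30781 = 254.15467
1/(1 + SNR_N) = 1/255.15467 = 0.0039192
Pd = (1e-6)^0.0039192 = 0.94729
Pd = 94.7%

94.7%


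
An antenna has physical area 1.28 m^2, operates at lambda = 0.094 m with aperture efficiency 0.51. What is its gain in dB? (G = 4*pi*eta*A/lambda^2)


G_linear = 4*pi*0.51*1.28/0.094^2 = 928.4
G_dB = 10*log10(928.4) = 29.7 dB

29.7 dB


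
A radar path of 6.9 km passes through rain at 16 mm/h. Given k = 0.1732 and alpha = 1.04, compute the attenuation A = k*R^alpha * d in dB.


gamma = 0.1732 * 16^1.04 = 3.096226 dB/km
A = 3.096226 * 6.9 = 21.36 dB

21.36 dB


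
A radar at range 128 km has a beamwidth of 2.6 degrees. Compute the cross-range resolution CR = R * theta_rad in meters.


BW_rad = 0.045378561
CR = 128000 * 0.045378561 = 5808.5 m

5808.5 m


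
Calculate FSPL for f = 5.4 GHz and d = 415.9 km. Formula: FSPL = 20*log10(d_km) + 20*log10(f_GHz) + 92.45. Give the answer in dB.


20*log10(415.9) = 52.38
20*log10(5.4) = 14.65
FSPL = 159.5 dB

159.5 dB


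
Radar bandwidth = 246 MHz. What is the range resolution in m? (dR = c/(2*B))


dR = 3e8 / (2 * 246000000.0) = 0.61 m

0.61 m


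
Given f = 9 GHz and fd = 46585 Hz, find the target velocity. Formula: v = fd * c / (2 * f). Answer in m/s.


v = 46585 * 3e8 / (2 * 9000000000.0) = 776.4 m/s

776.4 m/s


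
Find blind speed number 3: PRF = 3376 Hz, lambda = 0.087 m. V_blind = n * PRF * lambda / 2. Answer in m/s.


V_blind = 3 * 3376 * 0.087 / 2 = 440.6 m/s

440.6 m/s


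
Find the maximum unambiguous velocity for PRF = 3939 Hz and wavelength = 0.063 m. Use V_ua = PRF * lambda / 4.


V_ua = 3939 * 0.063 / 4 = 62.0 m/s

62.0 m/s


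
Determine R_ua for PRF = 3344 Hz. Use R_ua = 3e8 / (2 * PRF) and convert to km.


R_ua = 3e8 / (2 * 3344) = 44856.5 m = 44.9 km

44.9 km


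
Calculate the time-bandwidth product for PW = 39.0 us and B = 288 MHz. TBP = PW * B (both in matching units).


TBP = 39.0 * 288 = 11232.0

11232.0


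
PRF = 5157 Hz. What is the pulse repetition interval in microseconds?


PRI = 1/5157 = 0.0001939112 s = 193.9 us

193.9 us


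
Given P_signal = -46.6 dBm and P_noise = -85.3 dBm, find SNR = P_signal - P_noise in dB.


SNR = -46.6 - (-85.3) = 38.7 dB

38.7 dB


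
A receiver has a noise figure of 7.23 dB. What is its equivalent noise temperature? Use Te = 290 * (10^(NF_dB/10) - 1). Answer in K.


NF_lin = 10^(7.23/10) = 5.284453
Te = 290 * (5.284453 - 1) = 1242.5 K

1242.5 K


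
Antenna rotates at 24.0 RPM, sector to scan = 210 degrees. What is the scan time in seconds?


t = 210 / (24.0 * 360) * 60 = 1.46 s

1.46 s


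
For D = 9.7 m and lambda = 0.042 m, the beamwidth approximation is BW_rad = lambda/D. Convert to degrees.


BW_rad = 0.042 / 9.7 = 0.00433
BW_deg = 0.25 degrees

0.25 degrees


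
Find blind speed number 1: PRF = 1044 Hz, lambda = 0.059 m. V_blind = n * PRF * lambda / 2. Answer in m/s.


V_blind = 1 * 1044 * 0.059 / 2 = 30.8 m/s

30.8 m/s


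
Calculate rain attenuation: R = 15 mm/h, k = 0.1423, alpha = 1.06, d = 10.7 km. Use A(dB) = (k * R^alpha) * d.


gamma = 0.1423 * 15^1.06 = 2.511086 dB/km
A = 2.511086 * 10.7 = 26.87 dB

26.87 dB


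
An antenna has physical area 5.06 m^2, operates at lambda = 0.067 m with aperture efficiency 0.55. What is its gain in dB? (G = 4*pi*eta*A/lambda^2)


G_linear = 4*pi*0.55*5.06/0.067^2 = 7790.65
G_dB = 10*log10(7790.65) = 38.9 dB

38.9 dB


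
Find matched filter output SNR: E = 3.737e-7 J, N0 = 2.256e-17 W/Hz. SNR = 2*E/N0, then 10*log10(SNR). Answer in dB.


SNR_lin = 2 * 3.737e-7 / 2.256e-17 = 3.313e10
SNR_dB = 10*log10(3.313e10) = 105.2 dB

105.2 dB


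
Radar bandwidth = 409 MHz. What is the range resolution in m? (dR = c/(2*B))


dR = 3e8 / (2 * 409000000.0) = 0.37 m

0.37 m


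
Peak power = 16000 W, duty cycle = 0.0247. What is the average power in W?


P_avg = 16000 * 0.0247 = 395.2 W

395.2 W


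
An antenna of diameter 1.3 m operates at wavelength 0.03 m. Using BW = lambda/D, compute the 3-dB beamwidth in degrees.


BW_rad = 0.03 / 1.3 = 0.023077
BW_deg = 1.32 degrees

1.32 degrees


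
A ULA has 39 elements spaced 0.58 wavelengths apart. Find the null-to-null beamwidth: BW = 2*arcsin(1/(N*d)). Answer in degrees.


1/(N*d) = 1/(39*0.58) = 0.044209
BW = 2*arcsin(0.044209) = 5.1 degrees

5.1 degrees


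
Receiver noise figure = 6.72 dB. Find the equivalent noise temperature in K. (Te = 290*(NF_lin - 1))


NF_lin = 10^(6.72/10) = 4.698941
Te = 290 * (4.698941 - 1) = 1072.7 K

1072.7 K


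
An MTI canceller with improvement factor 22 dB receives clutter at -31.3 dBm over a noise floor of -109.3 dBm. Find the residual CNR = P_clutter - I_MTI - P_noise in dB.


CNR = -31.3 - 22 - (-109.3) = 56.0 dB

56.0 dB


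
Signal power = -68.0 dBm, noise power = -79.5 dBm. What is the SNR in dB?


SNR = -68.0 - (-79.5) = 11.5 dB

11.5 dB


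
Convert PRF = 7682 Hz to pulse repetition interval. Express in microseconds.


PRI = 1/7682 = 0.0001301744 s = 130.2 us

130.2 us


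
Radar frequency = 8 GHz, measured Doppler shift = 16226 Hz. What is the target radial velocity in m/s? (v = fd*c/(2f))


v = 16226 * 3e8 / (2 * 8000000000.0) = 304.2 m/s

304.2 m/s


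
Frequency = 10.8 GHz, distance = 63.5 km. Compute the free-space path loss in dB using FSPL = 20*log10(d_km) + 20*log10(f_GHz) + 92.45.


20*log10(63.5) = 36.06
20*log10(10.8) = 20.67
FSPL = 149.2 dB

149.2 dB


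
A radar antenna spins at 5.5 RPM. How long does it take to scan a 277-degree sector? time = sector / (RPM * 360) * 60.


t = 277 / (5.5 * 360) * 60 = 8.39 s

8.39 s


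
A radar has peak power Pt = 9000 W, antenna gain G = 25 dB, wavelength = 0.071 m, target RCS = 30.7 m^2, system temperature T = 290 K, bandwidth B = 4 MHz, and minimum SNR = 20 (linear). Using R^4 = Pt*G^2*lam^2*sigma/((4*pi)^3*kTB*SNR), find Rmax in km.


G_lin = 10^(25/10) = 316.227766
R^4 = 9000 * 316.227766^2 * 0.071^2 * 30.7 / ((4*pi)^3 * 1.38e-23 * 290 * 4000000.0 * 20)
R^4 = 2.1923e17 m^4
R_max = (2.1923e17)^(1/4) = 21638.4 m = 21.6 km

21.6 km


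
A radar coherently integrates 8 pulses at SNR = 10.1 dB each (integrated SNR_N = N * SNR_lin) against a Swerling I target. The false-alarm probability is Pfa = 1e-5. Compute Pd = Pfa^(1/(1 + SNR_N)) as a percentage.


SNR_lin = 10^(10.1/10) = 10.23293
SNR_N = 8 * 10.23293 = 81.86344
1/(1 + SNR_N) = 1/82.86344 = 0.012068
Pd = (1e-5)^0.012068 = 0.87028
Pd = 87.0%

87.0%


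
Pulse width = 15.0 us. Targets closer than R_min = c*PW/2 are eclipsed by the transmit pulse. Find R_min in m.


R_min = 3e8 * 15.0e-6 / 2 = 2250.0 m

2250.0 m


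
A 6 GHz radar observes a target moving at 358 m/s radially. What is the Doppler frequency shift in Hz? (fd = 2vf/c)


fd = 2 * 358 * 6000000000.0 / 3e8 = 14320.0 Hz

14320.0 Hz


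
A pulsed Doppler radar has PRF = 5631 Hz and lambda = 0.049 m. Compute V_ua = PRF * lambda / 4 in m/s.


V_ua = 5631 * 0.049 / 4 = 69.0 m/s

69.0 m/s


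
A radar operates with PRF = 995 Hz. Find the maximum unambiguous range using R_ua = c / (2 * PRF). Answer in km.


R_ua = 3e8 / (2 * 995) = 150753.8 m = 150.8 km

150.8 km


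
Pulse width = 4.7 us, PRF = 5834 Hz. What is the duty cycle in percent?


DC = 4.7e-6 * 5834 * 100 = 2.74%

2.74%


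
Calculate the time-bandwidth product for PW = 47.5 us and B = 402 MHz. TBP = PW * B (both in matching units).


TBP = 47.5 * 402 = 19095.0

19095.0


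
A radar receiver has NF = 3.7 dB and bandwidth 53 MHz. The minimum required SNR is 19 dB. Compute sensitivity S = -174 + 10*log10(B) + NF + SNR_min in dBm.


10*log10(53000000.0) = 77.24
S = -174 + 77.24 + 3.7 + 19 = -74.1 dBm

-74.1 dBm


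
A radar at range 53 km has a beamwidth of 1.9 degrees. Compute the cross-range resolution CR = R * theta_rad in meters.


BW_rad = 0.033161256
CR = 53000 * 0.033161256 = 1757.5 m

1757.5 m


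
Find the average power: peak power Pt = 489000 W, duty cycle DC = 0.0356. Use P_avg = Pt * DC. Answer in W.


P_avg = 489000 * 0.0356 = 17408.4 W

17408.4 W


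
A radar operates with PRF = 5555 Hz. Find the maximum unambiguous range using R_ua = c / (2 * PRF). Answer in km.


R_ua = 3e8 / (2 * 5555) = 27002.7 m = 27.0 km

27.0 km


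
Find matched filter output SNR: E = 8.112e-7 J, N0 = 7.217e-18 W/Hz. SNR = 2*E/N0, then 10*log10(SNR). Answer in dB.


SNR_lin = 2 * 8.112e-7 / 7.217e-18 = 2.248e11
SNR_dB = 10*log10(2.248e11) = 113.5 dB

113.5 dB


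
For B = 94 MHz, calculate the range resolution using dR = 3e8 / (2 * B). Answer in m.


dR = 3e8 / (2 * 94000000.0) = 1.6 m

1.6 m


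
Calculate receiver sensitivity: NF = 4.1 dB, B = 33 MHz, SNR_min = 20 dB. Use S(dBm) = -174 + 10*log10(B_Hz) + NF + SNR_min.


10*log10(33000000.0) = 75.19
S = -174 + 75.19 + 4.1 + 20 = -74.7 dBm

-74.7 dBm


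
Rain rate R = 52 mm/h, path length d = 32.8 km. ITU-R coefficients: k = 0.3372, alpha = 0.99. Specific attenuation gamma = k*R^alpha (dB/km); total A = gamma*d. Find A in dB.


gamma = 0.3372 * 52^0.99 = 16.855082 dB/km
A = 16.855082 * 32.8 = 552.85 dB

552.85 dB


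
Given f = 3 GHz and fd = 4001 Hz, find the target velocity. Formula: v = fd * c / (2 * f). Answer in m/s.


v = 4001 * 3e8 / (2 * 3000000000.0) = 200.1 m/s

200.1 m/s


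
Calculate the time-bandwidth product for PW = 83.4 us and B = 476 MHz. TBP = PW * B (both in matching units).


TBP = 83.4 * 476 = 39698.4

39698.4


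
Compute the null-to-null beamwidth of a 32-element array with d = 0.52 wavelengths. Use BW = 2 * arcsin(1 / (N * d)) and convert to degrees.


1/(N*d) = 1/(32*0.52) = 0.060096
BW = 2*arcsin(0.060096) = 6.9 degrees

6.9 degrees


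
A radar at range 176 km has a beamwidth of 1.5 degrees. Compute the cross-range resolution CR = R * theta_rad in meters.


BW_rad = 0.026179939
CR = 176000 * 0.026179939 = 4607.7 m

4607.7 m


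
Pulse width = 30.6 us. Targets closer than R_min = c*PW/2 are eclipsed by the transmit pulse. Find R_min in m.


R_min = 3e8 * 30.6e-6 / 2 = 4590.0 m

4590.0 m


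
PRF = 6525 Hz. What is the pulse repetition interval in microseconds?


PRI = 1/6525 = 0.0001532567 s = 153.3 us

153.3 us


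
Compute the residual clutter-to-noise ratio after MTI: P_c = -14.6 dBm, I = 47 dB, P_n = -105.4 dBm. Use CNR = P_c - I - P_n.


CNR = -14.6 - 47 - (-105.4) = 43.8 dB

43.8 dB


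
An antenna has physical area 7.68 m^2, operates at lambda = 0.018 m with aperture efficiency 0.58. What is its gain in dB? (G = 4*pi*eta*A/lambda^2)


G_linear = 4*pi*0.58*7.68/0.018^2 = 172764.32
G_dB = 10*log10(172764.32) = 52.4 dB

52.4 dB


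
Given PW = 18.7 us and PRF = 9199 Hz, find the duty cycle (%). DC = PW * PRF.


DC = 18.7e-6 * 9199 * 100 = 17.2%

17.2%


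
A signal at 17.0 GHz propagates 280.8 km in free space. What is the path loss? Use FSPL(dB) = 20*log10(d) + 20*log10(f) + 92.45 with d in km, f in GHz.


20*log10(280.8) = 48.97
20*log10(17.0) = 24.61
FSPL = 166.0 dB

166.0 dB


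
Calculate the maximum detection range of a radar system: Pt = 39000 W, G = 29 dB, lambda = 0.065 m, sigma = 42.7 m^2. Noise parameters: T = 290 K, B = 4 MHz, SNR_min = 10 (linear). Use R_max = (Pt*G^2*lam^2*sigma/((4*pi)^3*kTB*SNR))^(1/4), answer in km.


G_lin = 10^(29/10) = 794.328235
R^4 = 39000 * 794.328235^2 * 0.065^2 * 42.7 / ((4*pi)^3 * 1.38e-23 * 290 * 4000000.0 * 10)
R^4 = 1.3975e19 m^4
R_max = (1.3975e19)^(1/4) = 61141.8 m = 61.1 km

61.1 km


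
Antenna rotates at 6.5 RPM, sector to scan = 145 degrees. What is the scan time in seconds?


t = 145 / (6.5 * 360) * 60 = 3.72 s

3.72 s


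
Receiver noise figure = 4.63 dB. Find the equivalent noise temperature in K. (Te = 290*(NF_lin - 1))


NF_lin = 10^(4.63/10) = 2.904023
Te = 290 * (2.904023 - 1) = 552.2 K

552.2 K


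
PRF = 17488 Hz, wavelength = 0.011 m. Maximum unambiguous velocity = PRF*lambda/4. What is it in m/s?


V_ua = 17488 * 0.011 / 4 = 48.1 m/s

48.1 m/s


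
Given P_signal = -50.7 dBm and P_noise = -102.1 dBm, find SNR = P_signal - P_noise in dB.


SNR = -50.7 - (-102.1) = 51.4 dB

51.4 dB


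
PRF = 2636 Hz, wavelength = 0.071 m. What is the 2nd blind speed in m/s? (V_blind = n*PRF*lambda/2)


V_blind = 2 * 2636 * 0.071 / 2 = 187.2 m/s

187.2 m/s


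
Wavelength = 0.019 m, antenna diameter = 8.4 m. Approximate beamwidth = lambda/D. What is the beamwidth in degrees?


BW_rad = 0.019 / 8.4 = 0.002262
BW_deg = 0.13 degrees

0.13 degrees


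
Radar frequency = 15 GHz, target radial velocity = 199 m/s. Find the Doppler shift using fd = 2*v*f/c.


fd = 2 * 199 * 15000000000.0 / 3e8 = 19900.0 Hz

19900.0 Hz


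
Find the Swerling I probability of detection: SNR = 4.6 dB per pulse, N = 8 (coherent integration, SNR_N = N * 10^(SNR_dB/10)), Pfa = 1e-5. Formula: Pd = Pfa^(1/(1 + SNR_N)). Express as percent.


SNR_lin = 10^(4.6/10) = 2.88403
SNR_N = 8 * 2.88403 = 23.07224
1/(1 + SNR_N) = 1/24.07224 = 0.0415416
Pd = (1e-5)^0.0415416 = 0.61986
Pd = 62.0%

62.0%


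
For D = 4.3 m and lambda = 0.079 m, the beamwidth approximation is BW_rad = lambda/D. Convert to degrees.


BW_rad = 0.079 / 4.3 = 0.018372
BW_deg = 1.05 degrees

1.05 degrees


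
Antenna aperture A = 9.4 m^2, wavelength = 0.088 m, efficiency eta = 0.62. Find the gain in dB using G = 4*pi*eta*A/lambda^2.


G_linear = 4*pi*0.62*9.4/0.088^2 = 9457.23
G_dB = 10*log10(9457.23) = 39.8 dB

39.8 dB


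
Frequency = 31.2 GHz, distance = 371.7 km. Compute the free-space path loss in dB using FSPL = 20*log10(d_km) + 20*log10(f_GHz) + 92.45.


20*log10(371.7) = 51.4
20*log10(31.2) = 29.88
FSPL = 173.7 dB

173.7 dB


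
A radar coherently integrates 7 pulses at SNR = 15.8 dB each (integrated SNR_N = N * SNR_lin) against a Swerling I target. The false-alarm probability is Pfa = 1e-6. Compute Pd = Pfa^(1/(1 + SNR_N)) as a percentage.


SNR_lin = 10^(15.8/10) = 38.01894
SNR_N = 7 * 38.01894 = 266.13258
1/(1 + SNR_N) = 1/267.13258 = 0.0037435
Pd = (1e-6)^0.0037435 = 0.9496
Pd = 95.0%

95.0%


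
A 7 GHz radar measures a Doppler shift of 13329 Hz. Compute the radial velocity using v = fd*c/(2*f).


v = 13329 * 3e8 / (2 * 7000000000.0) = 285.6 m/s

285.6 m/s


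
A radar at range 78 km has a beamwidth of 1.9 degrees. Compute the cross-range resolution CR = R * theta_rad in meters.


BW_rad = 0.033161256
CR = 78000 * 0.033161256 = 2586.6 m

2586.6 m


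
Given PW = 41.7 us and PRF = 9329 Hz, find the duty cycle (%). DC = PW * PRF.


DC = 41.7e-6 * 9329 * 100 = 38.9%

38.9%


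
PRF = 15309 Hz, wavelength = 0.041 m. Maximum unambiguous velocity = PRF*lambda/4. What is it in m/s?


V_ua = 15309 * 0.041 / 4 = 156.9 m/s

156.9 m/s


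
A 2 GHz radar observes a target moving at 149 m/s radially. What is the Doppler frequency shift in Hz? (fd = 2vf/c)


fd = 2 * 149 * 2000000000.0 / 3e8 = 1986.7 Hz

1986.7 Hz


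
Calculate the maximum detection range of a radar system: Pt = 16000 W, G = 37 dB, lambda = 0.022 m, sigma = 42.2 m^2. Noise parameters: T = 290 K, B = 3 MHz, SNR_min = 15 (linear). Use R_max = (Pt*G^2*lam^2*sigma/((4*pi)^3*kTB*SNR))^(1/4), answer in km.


G_lin = 10^(37/10) = 5011.872336
R^4 = 16000 * 5011.872336^2 * 0.022^2 * 42.2 / ((4*pi)^3 * 1.38e-23 * 290 * 3000000.0 * 15)
R^4 = 2.29699e19 m^4
R_max = (2.29699e19)^(1/4) = 69229.3 m = 69.2 km

69.2 km


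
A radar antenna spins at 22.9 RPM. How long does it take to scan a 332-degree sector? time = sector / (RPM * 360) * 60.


t = 332 / (22.9 * 360) * 60 = 2.42 s

2.42 s


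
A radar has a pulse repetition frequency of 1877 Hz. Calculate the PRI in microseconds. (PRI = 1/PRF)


PRI = 1/1877 = 0.0005327651 s = 532.8 us

532.8 us


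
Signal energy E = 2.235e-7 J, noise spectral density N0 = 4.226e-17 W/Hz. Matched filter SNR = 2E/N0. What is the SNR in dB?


SNR_lin = 2 * 2.235e-7 / 4.226e-17 = 1.058e10
SNR_dB = 10*log10(1.058e10) = 100.2 dB

100.2 dB


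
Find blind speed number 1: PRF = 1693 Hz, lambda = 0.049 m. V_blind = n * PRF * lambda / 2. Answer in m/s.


V_blind = 1 * 1693 * 0.049 / 2 = 41.5 m/s

41.5 m/s


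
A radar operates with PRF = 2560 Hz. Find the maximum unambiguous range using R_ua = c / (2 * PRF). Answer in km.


R_ua = 3e8 / (2 * 2560) = 58593.8 m = 58.6 km

58.6 km


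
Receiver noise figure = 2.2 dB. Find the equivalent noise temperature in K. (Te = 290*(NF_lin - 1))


NF_lin = 10^(2.2/10) = 1.659587
Te = 290 * (1.659587 - 1) = 191.3 K

191.3 K


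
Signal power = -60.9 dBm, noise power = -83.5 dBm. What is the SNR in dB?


SNR = -60.9 - (-83.5) = 22.6 dB

22.6 dB


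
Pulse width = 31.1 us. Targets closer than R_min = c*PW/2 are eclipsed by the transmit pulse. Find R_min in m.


R_min = 3e8 * 31.1e-6 / 2 = 4665.0 m

4665.0 m


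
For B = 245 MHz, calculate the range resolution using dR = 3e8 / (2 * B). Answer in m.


dR = 3e8 / (2 * 245000000.0) = 0.61 m

0.61 m


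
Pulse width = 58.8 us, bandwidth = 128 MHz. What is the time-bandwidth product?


TBP = 58.8 * 128 = 7526.4

7526.4


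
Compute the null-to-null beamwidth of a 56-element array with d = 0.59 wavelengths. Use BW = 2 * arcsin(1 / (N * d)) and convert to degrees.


1/(N*d) = 1/(56*0.59) = 0.030266
BW = 2*arcsin(0.030266) = 3.5 degrees

3.5 degrees


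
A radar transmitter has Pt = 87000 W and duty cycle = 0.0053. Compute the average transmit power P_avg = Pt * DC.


P_avg = 87000 * 0.0053 = 461.1 W

461.1 W


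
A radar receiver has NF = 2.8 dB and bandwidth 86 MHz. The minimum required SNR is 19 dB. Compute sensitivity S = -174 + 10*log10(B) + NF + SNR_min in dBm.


10*log10(86000000.0) = 79.34
S = -174 + 79.34 + 2.8 + 19 = -72.9 dBm

-72.9 dBm


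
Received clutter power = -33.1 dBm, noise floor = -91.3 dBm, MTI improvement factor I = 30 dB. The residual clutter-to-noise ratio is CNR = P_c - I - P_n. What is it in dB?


CNR = -33.1 - 30 - (-91.3) = 28.2 dB

28.2 dB


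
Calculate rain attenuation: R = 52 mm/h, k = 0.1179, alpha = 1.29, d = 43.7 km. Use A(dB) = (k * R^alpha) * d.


gamma = 0.1179 * 52^1.29 = 19.282268 dB/km
A = 19.282268 * 43.7 = 842.64 dB

842.64 dB


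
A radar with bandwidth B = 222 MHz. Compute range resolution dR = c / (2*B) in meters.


dR = 3e8 / (2 * 222000000.0) = 0.68 m

0.68 m


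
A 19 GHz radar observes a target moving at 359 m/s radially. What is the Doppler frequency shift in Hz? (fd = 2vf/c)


fd = 2 * 359 * 19000000000.0 / 3e8 = 45473.3 Hz

45473.3 Hz


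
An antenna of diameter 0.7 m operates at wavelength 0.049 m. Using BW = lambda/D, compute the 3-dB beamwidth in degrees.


BW_rad = 0.049 / 0.7 = 0.07
BW_deg = 4.01 degrees

4.01 degrees


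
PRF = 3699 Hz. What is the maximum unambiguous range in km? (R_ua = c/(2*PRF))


R_ua = 3e8 / (2 * 3699) = 40551.5 m = 40.6 km

40.6 km


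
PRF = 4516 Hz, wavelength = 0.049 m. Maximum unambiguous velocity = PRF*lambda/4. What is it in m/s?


V_ua = 4516 * 0.049 / 4 = 55.3 m/s

55.3 m/s


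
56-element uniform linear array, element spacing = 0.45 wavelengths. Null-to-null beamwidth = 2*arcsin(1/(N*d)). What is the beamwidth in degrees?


1/(N*d) = 1/(56*0.45) = 0.039683
BW = 2*arcsin(0.039683) = 4.5 degrees

4.5 degrees


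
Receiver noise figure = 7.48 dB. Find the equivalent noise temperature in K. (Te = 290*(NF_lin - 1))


NF_lin = 10^(7.48/10) = 5.597576
Te = 290 * (5.597576 - 1) = 1333.3 K

1333.3 K


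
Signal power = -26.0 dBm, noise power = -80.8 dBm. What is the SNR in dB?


SNR = -26.0 - (-80.8) = 54.8 dB

54.8 dB


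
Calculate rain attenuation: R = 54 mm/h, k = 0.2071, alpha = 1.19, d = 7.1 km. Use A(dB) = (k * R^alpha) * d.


gamma = 0.2071 * 54^1.19 = 23.8632 dB/km
A = 23.8632 * 7.1 = 169.43 dB

169.43 dB


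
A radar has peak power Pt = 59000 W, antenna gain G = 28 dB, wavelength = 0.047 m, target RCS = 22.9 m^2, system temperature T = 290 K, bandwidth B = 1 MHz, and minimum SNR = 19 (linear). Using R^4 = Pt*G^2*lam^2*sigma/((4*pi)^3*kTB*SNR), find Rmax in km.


G_lin = 10^(28/10) = 630.957344
R^4 = 59000 * 630.957344^2 * 0.047^2 * 22.9 / ((4*pi)^3 * 1.38e-23 * 290 * 1000000.0 * 19)
R^4 = 7.8745e18 m^4
R_max = (7.8745e18)^(1/4) = 52973.1 m = 53.0 km

53.0 km


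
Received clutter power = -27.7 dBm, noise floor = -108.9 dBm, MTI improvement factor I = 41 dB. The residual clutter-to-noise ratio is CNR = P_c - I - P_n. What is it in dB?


CNR = -27.7 - 41 - (-108.9) = 40.2 dB

40.2 dB


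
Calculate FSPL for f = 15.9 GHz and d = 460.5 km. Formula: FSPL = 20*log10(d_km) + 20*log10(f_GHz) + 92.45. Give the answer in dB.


20*log10(460.5) = 53.26
20*log10(15.9) = 24.03
FSPL = 169.7 dB

169.7 dB


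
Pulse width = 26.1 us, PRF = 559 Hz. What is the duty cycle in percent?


DC = 26.1e-6 * 559 * 100 = 1.46%

1.46%


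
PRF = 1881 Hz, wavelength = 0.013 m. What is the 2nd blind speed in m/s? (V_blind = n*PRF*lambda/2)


V_blind = 2 * 1881 * 0.013 / 2 = 24.5 m/s

24.5 m/s


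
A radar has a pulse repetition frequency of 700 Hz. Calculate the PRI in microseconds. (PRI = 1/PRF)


PRI = 1/700 = 0.0014285714 s = 1428.6 us

1428.6 us


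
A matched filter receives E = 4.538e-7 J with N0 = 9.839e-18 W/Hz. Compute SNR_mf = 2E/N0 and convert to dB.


SNR_lin = 2 * 4.538e-7 / 9.839e-18 = 9.225e10
SNR_dB = 10*log10(9.225e10) = 109.6 dB

109.6 dB


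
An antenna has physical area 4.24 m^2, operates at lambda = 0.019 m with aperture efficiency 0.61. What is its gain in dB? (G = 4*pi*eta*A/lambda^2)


G_linear = 4*pi*0.61*4.24/0.019^2 = 90032.3
G_dB = 10*log10(90032.3) = 49.5 dB

49.5 dB


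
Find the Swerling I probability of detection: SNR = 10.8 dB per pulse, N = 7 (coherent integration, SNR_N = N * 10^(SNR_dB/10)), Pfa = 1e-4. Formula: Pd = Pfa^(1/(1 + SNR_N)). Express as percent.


SNR_lin = 10^(10.8/10) = 12.02264
SNR_N = 7 * 12.02264 = 84.15848
1/(1 + SNR_N) = 1/85.15848 = 0.0117428
Pd = (1e-4)^0.0117428 = 0.89749
Pd = 89.7%

89.7%


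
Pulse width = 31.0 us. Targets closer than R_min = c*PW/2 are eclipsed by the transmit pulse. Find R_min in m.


R_min = 3e8 * 31.0e-6 / 2 = 4650.0 m

4650.0 m


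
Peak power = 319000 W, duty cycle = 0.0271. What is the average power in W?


P_avg = 319000 * 0.0271 = 8644.9 W

8644.9 W


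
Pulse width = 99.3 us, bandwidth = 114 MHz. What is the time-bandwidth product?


TBP = 99.3 * 114 = 11320.2

11320.2


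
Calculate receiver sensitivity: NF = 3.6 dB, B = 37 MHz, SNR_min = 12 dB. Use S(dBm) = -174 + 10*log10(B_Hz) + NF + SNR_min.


10*log10(37000000.0) = 75.68
S = -174 + 75.68 + 3.6 + 12 = -82.7 dBm

-82.7 dBm


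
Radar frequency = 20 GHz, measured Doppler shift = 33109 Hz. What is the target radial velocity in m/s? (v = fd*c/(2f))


v = 33109 * 3e8 / (2 * 20000000000.0) = 248.3 m/s

248.3 m/s


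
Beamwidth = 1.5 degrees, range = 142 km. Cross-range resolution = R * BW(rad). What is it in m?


BW_rad = 0.026179939
CR = 142000 * 0.026179939 = 3717.6 m

3717.6 m


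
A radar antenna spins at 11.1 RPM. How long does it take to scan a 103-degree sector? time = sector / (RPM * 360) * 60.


t = 103 / (11.1 * 360) * 60 = 1.55 s

1.55 s
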